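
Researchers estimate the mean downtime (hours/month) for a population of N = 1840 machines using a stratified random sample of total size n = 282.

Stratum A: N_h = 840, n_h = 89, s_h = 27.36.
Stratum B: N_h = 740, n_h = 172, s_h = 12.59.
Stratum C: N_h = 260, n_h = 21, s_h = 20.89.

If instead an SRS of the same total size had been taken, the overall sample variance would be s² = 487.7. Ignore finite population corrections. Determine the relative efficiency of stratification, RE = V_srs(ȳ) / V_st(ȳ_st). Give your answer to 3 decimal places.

RE ≈ 0.746

V̂(ȳ_st) = Σ W_h² s_h²/n_h, with W_h = N_h/N and N = 1840:
  stratum A: (840/1840)²·27.36²/89 = 1.75293
  stratum B: (740/1840)²·12.59²/172 = 0.149056
  stratum C: (260/1840)²·20.89²/21 = 0.414924
V_st = 2.31691
V_srs = s²/n = 487.7/282 = 1.72943
Relative efficiency = V_srs / V_st = 1.72943/2.31691 = 0.7464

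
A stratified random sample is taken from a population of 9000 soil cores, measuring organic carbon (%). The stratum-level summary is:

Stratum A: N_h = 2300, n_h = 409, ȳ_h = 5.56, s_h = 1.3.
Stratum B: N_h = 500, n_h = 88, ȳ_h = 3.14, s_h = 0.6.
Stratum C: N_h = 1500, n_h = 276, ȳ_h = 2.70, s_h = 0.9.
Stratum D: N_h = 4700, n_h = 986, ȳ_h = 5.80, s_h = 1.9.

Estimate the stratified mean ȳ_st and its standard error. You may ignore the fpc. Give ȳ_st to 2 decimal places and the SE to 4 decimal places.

ȳ_st ≈ 5.07, SE ≈ 0.0369

ȳ_st = Σ W_h ȳ_h = (2300·5.56 + 500·3.14 + 1500·2.70 + 4700·5.80)/9000 = 5.07422
V̂(ȳ_st) = Σ W_h² s_h²/n_h, with W_h = N_h/N and N = 9000:
  stratum A: (2300/9000)²·1.3²/409 = 0.000269857
  stratum B: (500/9000)²·0.6²/88 = 1.26263e-05
  stratum C: (1500/9000)²·0.9²/276 = 8.15217e-05
  stratum D: (4700/9000)²·1.9²/986 = 0.000998484
V̂(ȳ_st) = 0.00136249
SE(ȳ_st) = √0.00136249 = 0.0369119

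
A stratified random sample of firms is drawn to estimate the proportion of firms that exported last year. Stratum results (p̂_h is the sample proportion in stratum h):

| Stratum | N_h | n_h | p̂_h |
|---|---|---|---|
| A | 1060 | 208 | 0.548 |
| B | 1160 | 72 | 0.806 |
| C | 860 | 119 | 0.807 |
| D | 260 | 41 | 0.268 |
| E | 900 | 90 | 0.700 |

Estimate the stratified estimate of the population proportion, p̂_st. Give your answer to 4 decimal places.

N = 4240; stratum weights W_h = N_h/N.
p̂_st = Σ W_h p̂_h = (1060·0.548 + 1160·0.806 + 860·0.807 + 260·0.268 + 900·0.700)/4240 = 0.68621

p̂_st ≈ 0.6862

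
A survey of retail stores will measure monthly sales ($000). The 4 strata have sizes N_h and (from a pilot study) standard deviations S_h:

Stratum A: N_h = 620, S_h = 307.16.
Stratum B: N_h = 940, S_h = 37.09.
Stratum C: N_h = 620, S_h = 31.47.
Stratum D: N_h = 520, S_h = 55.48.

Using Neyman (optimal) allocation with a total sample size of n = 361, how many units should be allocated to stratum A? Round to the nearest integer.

Neyman allocation: n_h = n · N_h S_h / Σ N_i S_i, with n = 361.
  stratum A: N_h·S_h = 620·307.16 = 190439.20
  stratum B: N_h·S_h = 940·37.09 = 34864.60
  stratum C: N_h·S_h = 620·31.47 = 19511.40
  stratum D: N_h·S_h = 520·55.48 = 28849.60
Σ N_h S_h = 273664.80
n for stratum A = 361·190439.20/273664.80 = 251.214 → 251

251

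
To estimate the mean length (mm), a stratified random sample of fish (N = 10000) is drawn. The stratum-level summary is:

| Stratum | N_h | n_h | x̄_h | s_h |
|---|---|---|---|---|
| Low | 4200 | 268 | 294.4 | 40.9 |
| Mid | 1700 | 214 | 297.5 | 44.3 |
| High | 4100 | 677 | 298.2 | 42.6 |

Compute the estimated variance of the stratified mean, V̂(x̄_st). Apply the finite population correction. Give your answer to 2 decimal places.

V̂(x̄_st) = Σ W_h² (1 − n_h/N_h) s_h²/n_h, with W_h = N_h/N and N = 10000:
  stratum Low: (4200/10000)²·(1 − 268/4200)·40.9²/268 = 1.0308
  stratum Mid: (1700/10000)²·(1 − 214/1700)·44.3²/214 = 0.231666
  stratum High: (4100/10000)²·(1 − 677/4100)·42.6²/677 = 0.376202
V̂(x̄_st) = 1.63867

V̂(x̄_st) ≈ 1.64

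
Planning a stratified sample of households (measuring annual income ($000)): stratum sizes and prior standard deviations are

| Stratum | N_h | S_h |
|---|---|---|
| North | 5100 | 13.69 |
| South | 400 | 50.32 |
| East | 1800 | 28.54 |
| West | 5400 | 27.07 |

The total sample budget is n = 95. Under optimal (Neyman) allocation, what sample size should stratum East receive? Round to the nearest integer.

Neyman allocation: n_h = n · N_h S_h / Σ N_i S_i, with n = 95.
  stratum North: N_h·S_h = 5100·13.69 = 69819.00
  stratum South: N_h·S_h = 400·50.32 = 20128.00
  stratum East: N_h·S_h = 1800·28.54 = 51372.00
  stratum West: N_h·S_h = 5400·27.07 = 146178.00
Σ N_h S_h = 287497.00
n for stratum East = 95·51372.00/287497.00 = 16.975 → 17

17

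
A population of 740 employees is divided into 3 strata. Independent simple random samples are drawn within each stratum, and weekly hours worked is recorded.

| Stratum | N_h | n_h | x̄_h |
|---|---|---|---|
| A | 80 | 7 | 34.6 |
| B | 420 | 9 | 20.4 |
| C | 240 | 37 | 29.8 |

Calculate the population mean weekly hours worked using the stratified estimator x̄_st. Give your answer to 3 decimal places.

x̄_st ≈ 24.984

N = Σ N_h = 740. Stratum weights W_h = N_h/N.
x̄_st = (80·34.6 + 420·20.4 + 240·29.8) / 740 = 24.98378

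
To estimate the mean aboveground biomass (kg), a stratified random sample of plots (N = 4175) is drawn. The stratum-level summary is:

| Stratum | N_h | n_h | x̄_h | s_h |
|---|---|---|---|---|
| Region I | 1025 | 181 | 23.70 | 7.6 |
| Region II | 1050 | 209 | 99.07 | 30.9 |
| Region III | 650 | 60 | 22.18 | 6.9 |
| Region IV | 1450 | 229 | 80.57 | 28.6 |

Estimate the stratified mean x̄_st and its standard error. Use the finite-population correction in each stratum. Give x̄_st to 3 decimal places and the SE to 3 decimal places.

x̄_st = Σ W_h x̄_h = (1025·23.70 + 1050·99.07 + 650·22.18 + 1450·80.57)/4175 = 62.16994
V̂(x̄_st) = Σ W_h² (1 − n_h/N_h) s_h²/n_h, with W_h = N_h/N and N = 4175:
  stratum Region I: (1025/4175)²·(1 − 181/1025)·7.6²/181 = 0.0158381
  stratum Region II: (1050/4175)²·(1 − 209/1050)·30.9²/209 = 0.231442
  stratum Region III: (650/4175)²·(1 − 60/650)·6.9²/60 = 0.0174582
  stratum Region IV: (1450/4175)²·(1 − 229/1450)·28.6²/229 = 0.3628
V̂(x̄_st) = 0.627539
SE(x̄_st) = √0.627539 = 0.792173

x̄_st ≈ 62.170, SE ≈ 0.792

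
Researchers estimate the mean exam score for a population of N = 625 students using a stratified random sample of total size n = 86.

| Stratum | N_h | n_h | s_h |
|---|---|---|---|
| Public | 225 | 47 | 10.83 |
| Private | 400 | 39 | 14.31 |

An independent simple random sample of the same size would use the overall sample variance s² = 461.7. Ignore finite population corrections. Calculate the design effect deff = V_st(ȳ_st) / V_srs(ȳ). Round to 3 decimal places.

deff ≈ 0.461

V̂(ȳ_st) = Σ W_h² s_h²/n_h, with W_h = N_h/N and N = 625:
  stratum Public: (225/625)²·10.83²/47 = 0.323418
  stratum Private: (400/625)²·14.31²/39 = 2.15067
V_st = 2.47409
V_srs = s²/n = 461.7/86 = 5.3686
deff = V_st / V_srs = 2.47409/5.3686 = 0.4608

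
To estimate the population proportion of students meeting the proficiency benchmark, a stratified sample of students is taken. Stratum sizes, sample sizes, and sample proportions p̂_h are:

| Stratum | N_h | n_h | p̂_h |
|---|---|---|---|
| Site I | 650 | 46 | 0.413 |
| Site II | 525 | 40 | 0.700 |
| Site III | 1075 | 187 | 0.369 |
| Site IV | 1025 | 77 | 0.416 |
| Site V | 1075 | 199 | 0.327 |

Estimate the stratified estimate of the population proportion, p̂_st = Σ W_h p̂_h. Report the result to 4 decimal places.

p̂_st ≈ 0.4162

N = 4350; stratum weights W_h = N_h/N.
p̂_st = Σ W_h p̂_h = (650·0.413 + 525·0.700 + 1075·0.369 + 1025·0.416 + 1075·0.327)/4350 = 0.41622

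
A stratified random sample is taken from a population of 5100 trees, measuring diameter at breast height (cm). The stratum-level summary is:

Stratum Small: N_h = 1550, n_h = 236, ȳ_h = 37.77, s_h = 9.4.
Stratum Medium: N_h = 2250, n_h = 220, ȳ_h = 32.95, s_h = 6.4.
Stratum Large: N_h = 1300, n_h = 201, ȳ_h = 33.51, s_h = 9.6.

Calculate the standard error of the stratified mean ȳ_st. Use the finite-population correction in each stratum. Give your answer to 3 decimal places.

SE(ȳ_st) ≈ 0.295

V̂(ȳ_st) = Σ W_h² (1 − n_h/N_h) s_h²/n_h, with W_h = N_h/N and N = 5100:
  stratum Small: (1550/5100)²·(1 − 236/1550)·9.4²/236 = 0.0293177
  stratum Medium: (2250/5100)²·(1 − 220/2250)·6.4²/220 = 0.0326946
  stratum Large: (1300/5100)²·(1 − 201/1300)·9.6²/201 = 0.0251853
V̂(ȳ_st) = 0.0871976
SE(ȳ_st) = √0.0871976 = 0.295292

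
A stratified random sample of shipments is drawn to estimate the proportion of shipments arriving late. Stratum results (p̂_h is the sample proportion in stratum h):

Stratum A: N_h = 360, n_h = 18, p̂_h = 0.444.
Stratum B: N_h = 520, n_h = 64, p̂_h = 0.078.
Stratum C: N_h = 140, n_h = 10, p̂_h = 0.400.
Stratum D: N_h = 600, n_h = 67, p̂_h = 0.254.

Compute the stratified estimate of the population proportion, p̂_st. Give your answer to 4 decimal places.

N = 1620; stratum weights W_h = N_h/N.
p̂_st = Σ W_h p̂_h = (360·0.444 + 520·0.078 + 140·0.400 + 600·0.254)/1620 = 0.25235

p̂_st ≈ 0.2523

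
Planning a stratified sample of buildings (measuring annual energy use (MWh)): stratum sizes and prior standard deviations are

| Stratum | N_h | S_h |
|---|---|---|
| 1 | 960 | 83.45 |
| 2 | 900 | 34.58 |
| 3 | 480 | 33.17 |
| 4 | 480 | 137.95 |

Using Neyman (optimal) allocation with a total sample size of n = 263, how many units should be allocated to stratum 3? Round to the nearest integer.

22

Neyman allocation: n_h = n · N_h S_h / Σ N_i S_i, with n = 263.
  stratum 1: N_h·S_h = 960·83.45 = 80112.00
  stratum 2: N_h·S_h = 900·34.58 = 31122.00
  stratum 3: N_h·S_h = 480·33.17 = 15921.60
  stratum 4: N_h·S_h = 480·137.95 = 66216.00
Σ N_h S_h = 193371.60
n for stratum 3 = 263·15921.60/193371.60 = 21.655 → 22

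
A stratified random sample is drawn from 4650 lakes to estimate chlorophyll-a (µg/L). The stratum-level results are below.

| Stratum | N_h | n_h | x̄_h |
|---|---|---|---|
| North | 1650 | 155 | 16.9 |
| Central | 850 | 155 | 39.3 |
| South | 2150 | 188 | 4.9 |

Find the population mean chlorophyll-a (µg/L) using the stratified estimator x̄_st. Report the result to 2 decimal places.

x̄_st ≈ 15.45

N = Σ N_h = 4650. Stratum weights W_h = N_h/N.
x̄_st = (1650·16.9 + 850·39.3 + 2150·4.9) / 4650 = 15.4462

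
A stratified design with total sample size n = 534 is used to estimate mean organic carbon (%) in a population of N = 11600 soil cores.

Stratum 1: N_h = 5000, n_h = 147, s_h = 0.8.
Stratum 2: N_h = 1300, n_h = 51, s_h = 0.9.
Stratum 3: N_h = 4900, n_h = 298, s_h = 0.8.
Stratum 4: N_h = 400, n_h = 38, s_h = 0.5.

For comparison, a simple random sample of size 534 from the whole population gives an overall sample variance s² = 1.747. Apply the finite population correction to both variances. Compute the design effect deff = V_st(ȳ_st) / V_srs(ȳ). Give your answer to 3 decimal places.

V̂(ȳ_st) = Σ W_h² (1 − n_h/N_h) s_h²/n_h, with W_h = N_h/N and N = 11600:
  stratum 1: (5000/11600)²·(1 − 147/5000)·0.8²/147 = 0.000785104
  stratum 2: (1300/11600)²·(1 − 51/1300)·0.9²/51 = 0.000191648
  stratum 3: (4900/11600)²·(1 − 298/4900)·0.8²/298 = 0.000359907
  stratum 4: (400/11600)²·(1 − 38/400)·0.5²/38 = 7.0796e-06
V_st = 0.00134374
V_srs = (1 − 534/11600)·1.747/534 = 0.00312093
deff = V_st / V_srs = 0.00134374/0.00312093 = 0.4306

deff ≈ 0.431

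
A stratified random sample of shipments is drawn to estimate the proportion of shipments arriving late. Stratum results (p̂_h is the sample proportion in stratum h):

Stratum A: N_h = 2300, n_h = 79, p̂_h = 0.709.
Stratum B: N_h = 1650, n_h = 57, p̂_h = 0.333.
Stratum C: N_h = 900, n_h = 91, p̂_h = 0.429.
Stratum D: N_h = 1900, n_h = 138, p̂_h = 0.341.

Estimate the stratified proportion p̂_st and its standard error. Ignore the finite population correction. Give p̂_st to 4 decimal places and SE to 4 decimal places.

N = 6750; stratum weights W_h = N_h/N.
p̂_st = Σ W_h p̂_h = (2300·0.709 + 1650·0.333 + 900·0.429 + 1900·0.341)/6750 = 0.47617
V̂(p̂_st) = Σ W_h² p̂_h(1−p̂_h)/(n_h−1):
  stratum A: (2300/6750)²·0.709·0.291/78 = 0.000307109
  stratum B: (1650/6750)²·0.333·0.667/56 = 0.000236997
  stratum C: (900/6750)²·0.429·0.571/90 = 4.8387e-05
  stratum D: (1900/6750)²·0.341·0.659/137 = 0.000129963
V̂(p̂_st) = 0.000722456; SE = √V̂ = 0.0268785

p̂_st ≈ 0.4762, SE ≈ 0.0269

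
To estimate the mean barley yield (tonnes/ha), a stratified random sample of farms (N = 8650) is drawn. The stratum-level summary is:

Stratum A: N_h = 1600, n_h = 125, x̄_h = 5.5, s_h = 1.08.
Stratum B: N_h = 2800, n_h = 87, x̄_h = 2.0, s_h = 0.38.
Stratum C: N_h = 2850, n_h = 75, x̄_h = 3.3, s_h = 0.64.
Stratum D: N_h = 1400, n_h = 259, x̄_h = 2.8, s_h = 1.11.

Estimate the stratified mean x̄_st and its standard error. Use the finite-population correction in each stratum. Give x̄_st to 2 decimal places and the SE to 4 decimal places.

x̄_st ≈ 3.21, SE ≈ 0.0338

x̄_st = Σ W_h x̄_h = (1600·5.5 + 2800·2.0 + 2850·3.3 + 1400·2.8)/8650 = 3.20520
V̂(x̄_st) = Σ W_h² (1 − n_h/N_h) s_h²/n_h, with W_h = N_h/N and N = 8650:
  stratum A: (1600/8650)²·(1 − 125/1600)·1.08²/125 = 0.000294318
  stratum B: (2800/8650)²·(1 − 87/2800)·0.38²/87 = 0.000168509
  stratum C: (2850/8650)²·(1 − 75/2850)·0.64²/75 = 0.000577264
  stratum D: (1400/8650)²·(1 − 259/1400)·1.11²/259 = 0.000101561
V̂(x̄_st) = 0.00114165
SE(x̄_st) = √0.00114165 = 0.0337883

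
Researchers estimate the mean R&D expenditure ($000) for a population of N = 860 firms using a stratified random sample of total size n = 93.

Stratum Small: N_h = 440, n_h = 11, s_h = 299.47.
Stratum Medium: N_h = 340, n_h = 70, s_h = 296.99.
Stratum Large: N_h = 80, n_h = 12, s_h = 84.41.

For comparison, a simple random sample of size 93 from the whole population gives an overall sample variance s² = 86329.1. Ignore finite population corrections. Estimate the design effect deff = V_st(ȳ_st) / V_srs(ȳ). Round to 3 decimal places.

deff ≈ 2.517

V̂(ȳ_st) = Σ W_h² s_h²/n_h, with W_h = N_h/N and N = 860:
  stratum Small: (440/860)²·299.47²/11 = 2134.14
  stratum Medium: (340/860)²·296.99²/70 = 196.946
  stratum Large: (80/860)²·84.41²/12 = 5.13795
V_st = 2336.22
V_srs = s²/n = 86329.1/93 = 928.27
deff = V_st / V_srs = 2336.22/928.27 = 2.5167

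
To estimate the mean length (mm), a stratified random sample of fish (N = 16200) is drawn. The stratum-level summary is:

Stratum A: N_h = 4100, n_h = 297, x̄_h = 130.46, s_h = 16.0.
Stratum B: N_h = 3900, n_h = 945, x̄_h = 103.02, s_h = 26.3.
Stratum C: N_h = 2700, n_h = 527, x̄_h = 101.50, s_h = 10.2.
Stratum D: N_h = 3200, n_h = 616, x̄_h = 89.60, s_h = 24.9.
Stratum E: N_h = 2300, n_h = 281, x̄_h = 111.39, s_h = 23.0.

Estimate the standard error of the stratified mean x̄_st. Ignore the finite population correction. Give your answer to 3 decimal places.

SE(x̄_st) ≈ 0.425

V̂(x̄_st) = Σ W_h² s_h²/n_h, with W_h = N_h/N and N = 16200:
  stratum A: (4100/16200)²·16.0²/297 = 0.0552104
  stratum B: (3900/16200)²·26.3²/945 = 0.0424208
  stratum C: (2700/16200)²·10.2²/527 = 0.00548387
  stratum D: (3200/16200)²·24.9²/616 = 0.0392724
  stratum E: (2300/16200)²·23.0²/281 = 0.0379468
V̂(x̄_st) = 0.180334
SE(x̄_st) = √0.180334 = 0.424658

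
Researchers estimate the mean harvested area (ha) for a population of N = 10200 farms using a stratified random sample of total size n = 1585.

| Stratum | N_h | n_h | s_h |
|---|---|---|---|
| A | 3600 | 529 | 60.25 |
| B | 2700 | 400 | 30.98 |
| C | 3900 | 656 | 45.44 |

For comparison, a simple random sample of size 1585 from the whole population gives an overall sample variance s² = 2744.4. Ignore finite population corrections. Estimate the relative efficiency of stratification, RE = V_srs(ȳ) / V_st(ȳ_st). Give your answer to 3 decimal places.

V̂(ȳ_st) = Σ W_h² s_h²/n_h, with W_h = N_h/N and N = 10200:
  stratum A: (3600/10200)²·60.25²/529 = 0.854797
  stratum B: (2700/10200)²·30.98²/400 = 0.168124
  stratum C: (3900/10200)²·45.44²/656 = 0.460152
V_st = 1.48307
V_srs = s²/n = 2744.4/1585 = 1.73148
Relative efficiency = V_srs / V_st = 1.73148/1.48307 = 1.1675

RE ≈ 1.167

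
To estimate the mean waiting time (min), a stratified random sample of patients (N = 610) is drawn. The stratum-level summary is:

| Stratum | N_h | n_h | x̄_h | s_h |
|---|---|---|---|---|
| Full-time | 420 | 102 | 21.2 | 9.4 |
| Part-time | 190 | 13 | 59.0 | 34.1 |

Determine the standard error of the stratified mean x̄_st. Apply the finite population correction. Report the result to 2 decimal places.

V̂(x̄_st) = Σ W_h² (1 − n_h/N_h) s_h²/n_h, with W_h = N_h/N and N = 610:
  stratum Full-time: (420/610)²·(1 − 102/420)·9.4²/102 = 0.310937
  stratum Part-time: (190/610)²·(1 − 13/190)·34.1²/13 = 8.08412
V̂(x̄_st) = 8.39505
SE(x̄_st) = √8.39505 = 2.89742

SE(x̄_st) ≈ 2.90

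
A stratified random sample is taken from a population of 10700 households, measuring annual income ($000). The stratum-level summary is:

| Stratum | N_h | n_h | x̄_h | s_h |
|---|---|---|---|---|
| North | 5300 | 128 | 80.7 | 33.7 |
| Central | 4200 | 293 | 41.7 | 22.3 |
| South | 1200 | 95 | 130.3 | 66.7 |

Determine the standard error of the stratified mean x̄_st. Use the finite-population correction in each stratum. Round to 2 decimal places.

SE(x̄_st) ≈ 1.71

V̂(x̄_st) = Σ W_h² (1 − n_h/N_h) s_h²/n_h, with W_h = N_h/N and N = 10700:
  stratum North: (5300/10700)²·(1 − 128/5300)·33.7²/128 = 2.1243
  stratum Central: (4200/10700)²·(1 − 293/4200)·22.3²/293 = 0.243258
  stratum South: (1200/10700)²·(1 − 95/1200)·66.7²/95 = 0.54238
V̂(x̄_st) = 2.90994
SE(x̄_st) = √2.90994 = 1.70586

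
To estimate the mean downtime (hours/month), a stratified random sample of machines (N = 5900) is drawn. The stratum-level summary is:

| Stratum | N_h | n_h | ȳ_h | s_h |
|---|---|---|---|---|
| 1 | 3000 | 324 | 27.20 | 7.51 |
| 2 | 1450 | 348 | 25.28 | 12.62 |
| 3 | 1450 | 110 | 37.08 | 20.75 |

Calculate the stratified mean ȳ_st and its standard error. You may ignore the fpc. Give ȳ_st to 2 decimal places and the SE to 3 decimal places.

ȳ_st ≈ 29.16, SE ≈ 0.556

ȳ_st = Σ W_h ȳ_h = (3000·27.20 + 1450·25.28 + 1450·37.08)/5900 = 29.15627
V̂(ȳ_st) = Σ W_h² s_h²/n_h, with W_h = N_h/N and N = 5900:
  stratum 1: (3000/5900)²·7.51²/324 = 0.0450063
  stratum 2: (1450/5900)²·12.62²/348 = 0.0276421
  stratum 3: (1450/5900)²·20.75²/110 = 0.236415
V̂(ȳ_st) = 0.309064
SE(ȳ_st) = √0.309064 = 0.555935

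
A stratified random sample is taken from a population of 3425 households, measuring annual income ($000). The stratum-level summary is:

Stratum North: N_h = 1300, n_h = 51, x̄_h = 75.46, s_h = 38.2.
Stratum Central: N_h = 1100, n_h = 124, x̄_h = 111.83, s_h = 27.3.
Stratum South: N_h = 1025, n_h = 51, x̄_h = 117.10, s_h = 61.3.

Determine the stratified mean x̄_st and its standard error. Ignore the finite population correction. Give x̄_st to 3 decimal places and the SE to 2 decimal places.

x̄_st ≈ 99.602, SE ≈ 3.37

x̄_st = Σ W_h x̄_h = (1300·75.46 + 1100·111.83 + 1025·117.10)/3425 = 99.60248
V̂(x̄_st) = Σ W_h² s_h²/n_h, with W_h = N_h/N and N = 3425:
  stratum North: (1300/3425)²·38.2²/51 = 4.12213
  stratum Central: (1100/3425)²·27.3²/124 = 0.619966
  stratum South: (1025/3425)²·61.3²/51 = 6.59899
V̂(x̄_st) = 11.3411
SE(x̄_st) = √11.3411 = 3.36765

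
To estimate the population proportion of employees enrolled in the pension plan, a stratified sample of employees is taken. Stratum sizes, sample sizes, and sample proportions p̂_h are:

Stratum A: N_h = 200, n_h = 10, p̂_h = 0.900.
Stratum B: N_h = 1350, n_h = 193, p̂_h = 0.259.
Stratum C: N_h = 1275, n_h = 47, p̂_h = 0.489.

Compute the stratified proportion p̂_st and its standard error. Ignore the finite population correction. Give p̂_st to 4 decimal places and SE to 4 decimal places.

N = 2825; stratum weights W_h = N_h/N.
p̂_st = Σ W_h p̂_h = (200·0.900 + 1350·0.259 + 1275·0.489)/2825 = 0.40819
V̂(p̂_st) = Σ W_h² p̂_h(1−p̂_h)/(n_h−1):
  stratum A: (200/2825)²·0.900·0.100/9 = 5.01214e-05
  stratum B: (1350/2825)²·0.259·0.741/192 = 0.000228269
  stratum C: (1275/2825)²·0.489·0.511/46 = 0.00110651
V̂(p̂_st) = 0.0013849; SE = √V̂ = 0.0372143

p̂_st ≈ 0.4082, SE ≈ 0.0372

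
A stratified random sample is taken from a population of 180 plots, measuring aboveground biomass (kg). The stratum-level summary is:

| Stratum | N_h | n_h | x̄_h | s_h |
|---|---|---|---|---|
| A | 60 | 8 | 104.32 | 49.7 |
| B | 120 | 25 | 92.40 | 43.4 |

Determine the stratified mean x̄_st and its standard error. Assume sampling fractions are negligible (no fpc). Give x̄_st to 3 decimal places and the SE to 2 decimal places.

x̄_st ≈ 96.373, SE ≈ 8.23

x̄_st = Σ W_h x̄_h = (60·104.32 + 120·92.40)/180 = 96.37333
V̂(x̄_st) = Σ W_h² s_h²/n_h, with W_h = N_h/N and N = 180:
  stratum A: (60/180)²·49.7²/8 = 34.3068
  stratum B: (120/180)²·43.4²/25 = 33.4855
V̂(x̄_st) = 67.7923
SE(x̄_st) = √67.7923 = 8.23361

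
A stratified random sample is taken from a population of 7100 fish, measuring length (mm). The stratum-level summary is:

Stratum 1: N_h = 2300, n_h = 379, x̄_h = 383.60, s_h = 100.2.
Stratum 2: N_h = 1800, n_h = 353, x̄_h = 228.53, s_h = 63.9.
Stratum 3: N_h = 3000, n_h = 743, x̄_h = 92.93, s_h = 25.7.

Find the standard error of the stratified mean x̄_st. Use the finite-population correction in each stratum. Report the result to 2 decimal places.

SE(x̄_st) ≈ 1.74

V̂(x̄_st) = Σ W_h² (1 − n_h/N_h) s_h²/n_h, with W_h = N_h/N and N = 7100:
  stratum 1: (2300/7100)²·(1 − 379/2300)·100.2²/379 = 2.32185
  stratum 2: (1800/7100)²·(1 − 353/1800)·63.9²/353 = 0.597656
  stratum 3: (3000/7100)²·(1 − 743/3000)·25.7²/743 = 0.119403
V̂(x̄_st) = 3.03891
SE(x̄_st) = √3.03891 = 1.74325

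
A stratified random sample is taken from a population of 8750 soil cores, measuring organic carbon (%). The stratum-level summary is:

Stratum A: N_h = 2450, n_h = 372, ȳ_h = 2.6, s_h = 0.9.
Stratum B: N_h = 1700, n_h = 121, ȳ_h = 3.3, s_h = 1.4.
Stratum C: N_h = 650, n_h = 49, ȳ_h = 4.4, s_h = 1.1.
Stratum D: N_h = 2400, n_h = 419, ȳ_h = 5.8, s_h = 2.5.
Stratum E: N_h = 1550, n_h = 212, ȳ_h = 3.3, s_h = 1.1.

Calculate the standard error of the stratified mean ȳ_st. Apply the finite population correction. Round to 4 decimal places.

V̂(ȳ_st) = Σ W_h² (1 − n_h/N_h) s_h²/n_h, with W_h = N_h/N and N = 8750:
  stratum A: (2450/8750)²·(1 − 372/2450)·0.9²/372 = 0.00014479
  stratum B: (1700/8750)²·(1 − 121/1700)·1.4²/121 = 0.000567918
  stratum C: (650/8750)²·(1 − 49/650)·1.1²/49 = 0.000125997
  stratum D: (2400/8750)²·(1 − 419/2400)·2.5²/419 = 0.000926287
  stratum E: (1550/8750)²·(1 − 212/1550)·1.1²/212 = 0.000154604
V̂(ȳ_st) = 0.0019196
SE(ȳ_st) = √0.0019196 = 0.0438132

SE(ȳ_st) ≈ 0.0438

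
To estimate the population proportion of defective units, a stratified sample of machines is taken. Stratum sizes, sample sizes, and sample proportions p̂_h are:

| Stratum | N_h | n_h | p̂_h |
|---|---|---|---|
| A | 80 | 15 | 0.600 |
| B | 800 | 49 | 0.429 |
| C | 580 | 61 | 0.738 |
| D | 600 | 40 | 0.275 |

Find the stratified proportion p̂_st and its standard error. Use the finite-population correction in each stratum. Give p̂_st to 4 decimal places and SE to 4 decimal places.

p̂_st ≈ 0.4778, SE ≈ 0.0371

N = 2060; stratum weights W_h = N_h/N.
p̂_st = Σ W_h p̂_h = (80·0.600 + 800·0.429 + 580·0.738 + 600·0.275)/2060 = 0.47779
V̂(p̂_st) = Σ W_h² (1 − n_h/N_h) p̂_h(1−p̂_h)/(n_h−1):
  stratum A: (80/2060)²·(1 − 15/80)·0.600·0.400/14 = 2.10064e-05
  stratum B: (800/2060)²·(1 − 49/800)·0.429·0.571/48 = 0.000722516
  stratum C: (580/2060)²·(1 − 61/580)·0.738·0.262/60 = 0.000228595
  stratum D: (600/2060)²·(1 − 40/600)·0.275·0.725/39 = 0.000404772
V̂(p̂_st) = 0.00137689; SE = √V̂ = 0.0371065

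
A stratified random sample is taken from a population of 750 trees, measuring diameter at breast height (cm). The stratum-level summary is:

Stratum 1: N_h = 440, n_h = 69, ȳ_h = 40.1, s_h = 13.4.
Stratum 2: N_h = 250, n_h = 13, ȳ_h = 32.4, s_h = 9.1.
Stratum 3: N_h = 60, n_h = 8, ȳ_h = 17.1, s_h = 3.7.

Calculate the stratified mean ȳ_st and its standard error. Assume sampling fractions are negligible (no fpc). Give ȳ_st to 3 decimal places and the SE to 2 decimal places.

ȳ_st = Σ W_h ȳ_h = (440·40.1 + 250·32.4 + 60·17.1)/750 = 35.69333
V̂(ȳ_st) = Σ W_h² s_h²/n_h, with W_h = N_h/N and N = 750:
  stratum 1: (440/750)²·13.4²/69 = 0.89566
  stratum 2: (250/750)²·9.1²/13 = 0.707778
  stratum 3: (60/750)²·3.7²/8 = 0.010952
V̂(ȳ_st) = 1.61439
SE(ȳ_st) = √1.61439 = 1.27059

ȳ_st ≈ 35.693, SE ≈ 1.27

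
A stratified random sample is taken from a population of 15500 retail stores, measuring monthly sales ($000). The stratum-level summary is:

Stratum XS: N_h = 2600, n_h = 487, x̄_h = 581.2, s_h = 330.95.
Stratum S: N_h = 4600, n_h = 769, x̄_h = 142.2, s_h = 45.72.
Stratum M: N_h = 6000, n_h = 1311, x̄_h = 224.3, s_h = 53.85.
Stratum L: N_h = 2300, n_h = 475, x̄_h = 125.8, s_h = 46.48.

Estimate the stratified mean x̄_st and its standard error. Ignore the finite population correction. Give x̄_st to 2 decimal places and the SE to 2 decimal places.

x̄_st = Σ W_h x̄_h = (2600·581.2 + 4600·142.2 + 6000·224.3 + 2300·125.8)/15500 = 245.18581
V̂(x̄_st) = Σ W_h² s_h²/n_h, with W_h = N_h/N and N = 15500:
  stratum XS: (2600/15500)²·330.95²/487 = 6.32818
  stratum S: (4600/15500)²·45.72²/769 = 0.239408
  stratum M: (6000/15500)²·53.85²/1311 = 0.331442
  stratum L: (2300/15500)²·46.48²/475 = 0.100145
V̂(x̄_st) = 6.99918
SE(x̄_st) = √6.99918 = 2.6456

x̄_st ≈ 245.19, SE ≈ 2.65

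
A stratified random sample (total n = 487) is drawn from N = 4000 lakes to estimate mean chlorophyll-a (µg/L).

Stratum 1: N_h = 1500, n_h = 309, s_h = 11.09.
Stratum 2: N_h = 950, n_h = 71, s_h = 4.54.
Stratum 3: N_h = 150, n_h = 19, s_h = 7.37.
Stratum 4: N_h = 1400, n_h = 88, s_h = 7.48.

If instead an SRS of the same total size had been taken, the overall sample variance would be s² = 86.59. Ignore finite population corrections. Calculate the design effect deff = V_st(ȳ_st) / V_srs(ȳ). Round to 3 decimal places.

V̂(ȳ_st) = Σ W_h² s_h²/n_h, with W_h = N_h/N and N = 4000:
  stratum 1: (1500/4000)²·11.09²/309 = 0.0559715
  stratum 2: (950/4000)²·4.54²/71 = 0.016375
  stratum 3: (150/4000)²·7.37²/19 = 0.00402017
  stratum 4: (1400/4000)²·7.48²/88 = 0.0778855
V_st = 0.154252
V_srs = s²/n = 86.59/487 = 0.177803
deff = V_st / V_srs = 0.154252/0.177803 = 0.8675

deff ≈ 0.868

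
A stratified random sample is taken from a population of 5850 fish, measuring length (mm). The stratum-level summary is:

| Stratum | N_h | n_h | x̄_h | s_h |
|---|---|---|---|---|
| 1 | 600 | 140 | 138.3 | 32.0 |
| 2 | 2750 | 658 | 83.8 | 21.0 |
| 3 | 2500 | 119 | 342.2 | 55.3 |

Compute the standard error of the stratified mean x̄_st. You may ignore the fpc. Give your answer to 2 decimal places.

SE(x̄_st) ≈ 2.22

V̂(x̄_st) = Σ W_h² s_h²/n_h, with W_h = N_h/N and N = 5850:
  stratum 1: (600/5850)²·32.0²/140 = 0.0769419
  stratum 2: (2750/5850)²·21.0²/658 = 0.148104
  stratum 3: (2500/5850)²·55.3²/119 = 4.69323
V̂(x̄_st) = 4.91827
SE(x̄_st) = √4.91827 = 2.21772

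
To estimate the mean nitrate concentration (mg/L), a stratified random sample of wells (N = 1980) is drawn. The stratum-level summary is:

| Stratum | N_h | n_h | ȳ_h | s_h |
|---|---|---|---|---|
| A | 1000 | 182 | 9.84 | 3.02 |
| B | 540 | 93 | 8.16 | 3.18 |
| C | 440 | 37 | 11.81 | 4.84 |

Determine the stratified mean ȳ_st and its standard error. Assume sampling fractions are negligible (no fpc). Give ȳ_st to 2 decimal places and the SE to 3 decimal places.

ȳ_st = Σ W_h ȳ_h = (1000·9.84 + 540·8.16 + 440·11.81)/1980 = 9.81960
V̂(ȳ_st) = Σ W_h² s_h²/n_h, with W_h = N_h/N and N = 1980:
  stratum A: (1000/1980)²·3.02²/182 = 0.0127824
  stratum B: (540/1980)²·3.18²/93 = 0.00808776
  stratum C: (440/1980)²·4.84²/37 = 0.0312654
V̂(ȳ_st) = 0.0521356
SE(ȳ_st) = √0.0521356 = 0.228332

ȳ_st ≈ 9.82, SE ≈ 0.228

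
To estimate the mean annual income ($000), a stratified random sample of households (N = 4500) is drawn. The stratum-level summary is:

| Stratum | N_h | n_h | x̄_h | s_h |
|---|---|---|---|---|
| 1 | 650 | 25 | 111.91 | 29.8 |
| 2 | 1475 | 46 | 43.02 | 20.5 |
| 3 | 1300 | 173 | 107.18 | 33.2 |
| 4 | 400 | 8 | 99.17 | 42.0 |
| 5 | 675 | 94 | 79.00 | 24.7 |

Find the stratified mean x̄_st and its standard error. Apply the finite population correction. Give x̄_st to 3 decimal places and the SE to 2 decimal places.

x̄_st = Σ W_h x̄_h = (650·111.91 + 1475·43.02 + 1300·107.18 + 400·99.17 + 675·79.00)/4500 = 81.89400
V̂(x̄_st) = Σ W_h² (1 − n_h/N_h) s_h²/n_h, with W_h = N_h/N and N = 4500:
  stratum 1: (650/4500)²·(1 − 25/650)·29.8²/25 = 0.712625
  stratum 2: (1475/4500)²·(1 − 46/1475)·20.5²/46 = 0.950931
  stratum 3: (1300/4500)²·(1 − 173/1300)·33.2²/173 = 0.46097
  stratum 4: (400/4500)²·(1 − 8/400)·42.0²/8 = 1.70738
  stratum 5: (675/4500)²·(1 − 94/675)·24.7²/94 = 0.125696
V̂(x̄_st) = 3.9576
SE(x̄_st) = √3.9576 = 1.98937

x̄_st ≈ 81.894, SE ≈ 1.99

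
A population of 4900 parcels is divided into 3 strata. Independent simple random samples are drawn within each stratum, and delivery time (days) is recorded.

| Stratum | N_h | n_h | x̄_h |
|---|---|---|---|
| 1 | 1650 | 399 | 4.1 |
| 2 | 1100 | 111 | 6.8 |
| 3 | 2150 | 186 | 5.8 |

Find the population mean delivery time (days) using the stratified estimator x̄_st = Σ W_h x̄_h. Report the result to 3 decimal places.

N = Σ N_h = 4900. Stratum weights W_h = N_h/N.
x̄_st = (1650·4.1 + 1100·6.8 + 2150·5.8) / 4900 = 5.45204

x̄_st ≈ 5.452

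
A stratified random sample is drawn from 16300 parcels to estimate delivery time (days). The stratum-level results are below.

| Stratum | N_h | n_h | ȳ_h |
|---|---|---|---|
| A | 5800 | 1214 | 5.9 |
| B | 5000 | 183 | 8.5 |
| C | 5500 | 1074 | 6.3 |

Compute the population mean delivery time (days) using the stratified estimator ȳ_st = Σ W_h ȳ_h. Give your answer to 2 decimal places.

N = Σ N_h = 16300. Stratum weights W_h = N_h/N.
ȳ_st = (5800·5.9 + 5000·8.5 + 5500·6.3) / 16300 = 6.8325

ȳ_st ≈ 6.83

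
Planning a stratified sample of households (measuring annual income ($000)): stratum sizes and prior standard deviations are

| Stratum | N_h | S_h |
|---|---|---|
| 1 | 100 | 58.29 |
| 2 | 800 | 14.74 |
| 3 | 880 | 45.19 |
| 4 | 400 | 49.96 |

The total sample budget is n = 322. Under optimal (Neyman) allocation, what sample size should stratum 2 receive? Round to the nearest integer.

49

Neyman allocation: n_h = n · N_h S_h / Σ N_i S_i, with n = 322.
  stratum 1: N_h·S_h = 100·58.29 = 5829.00
  stratum 2: N_h·S_h = 800·14.74 = 11792.00
  stratum 3: N_h·S_h = 880·45.19 = 39767.20
  stratum 4: N_h·S_h = 400·49.96 = 19984.00
Σ N_h S_h = 77372.20
n for stratum 2 = 322·11792.00/77372.20 = 49.075 → 49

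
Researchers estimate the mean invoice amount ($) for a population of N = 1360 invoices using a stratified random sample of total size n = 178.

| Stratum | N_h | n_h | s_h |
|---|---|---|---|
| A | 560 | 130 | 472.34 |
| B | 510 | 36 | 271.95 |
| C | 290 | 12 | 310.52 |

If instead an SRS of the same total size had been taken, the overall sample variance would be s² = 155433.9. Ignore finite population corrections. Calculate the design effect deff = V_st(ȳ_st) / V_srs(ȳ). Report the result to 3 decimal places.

V̂(ȳ_st) = Σ W_h² s_h²/n_h, with W_h = N_h/N and N = 1360:
  stratum A: (560/1360)²·472.34²/130 = 290.981
  stratum B: (510/1360)²·271.95²/36 = 288.894
  stratum C: (290/1360)²·310.52²/12 = 365.356
V_st = 945.23
V_srs = s²/n = 155433.9/178 = 873.224
deff = V_st / V_srs = 945.23/873.224 = 1.0825

deff ≈ 1.082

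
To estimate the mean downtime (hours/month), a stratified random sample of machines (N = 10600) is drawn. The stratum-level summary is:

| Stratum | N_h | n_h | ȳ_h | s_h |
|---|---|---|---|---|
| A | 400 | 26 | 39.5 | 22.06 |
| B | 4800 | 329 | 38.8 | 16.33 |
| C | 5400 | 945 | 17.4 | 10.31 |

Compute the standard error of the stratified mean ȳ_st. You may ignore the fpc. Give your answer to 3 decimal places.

V̂(ȳ_st) = Σ W_h² s_h²/n_h, with W_h = N_h/N and N = 10600:
  stratum A: (400/10600)²·22.06²/26 = 0.026653
  stratum B: (4800/10600)²·16.33²/329 = 0.166206
  stratum C: (5400/10600)²·10.31²/945 = 0.0291918
V̂(ȳ_st) = 0.222051
SE(ȳ_st) = √0.222051 = 0.471223

SE(ȳ_st) ≈ 0.471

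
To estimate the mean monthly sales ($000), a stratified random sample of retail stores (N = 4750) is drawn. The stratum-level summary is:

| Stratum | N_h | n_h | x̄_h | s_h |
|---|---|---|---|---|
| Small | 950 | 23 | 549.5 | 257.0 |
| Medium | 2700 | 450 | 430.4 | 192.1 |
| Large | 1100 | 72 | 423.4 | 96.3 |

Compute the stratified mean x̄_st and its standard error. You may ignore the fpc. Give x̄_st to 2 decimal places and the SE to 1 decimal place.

x̄_st ≈ 452.60, SE ≈ 12.2

x̄_st = Σ W_h x̄_h = (950·549.5 + 2700·430.4 + 1100·423.4)/4750 = 452.59895
V̂(x̄_st) = Σ W_h² s_h²/n_h, with W_h = N_h/N and N = 4750:
  stratum Small: (950/4750)²·257.0²/23 = 114.868
  stratum Medium: (2700/4750)²·192.1²/450 = 26.4961
  stratum Large: (1100/4750)²·96.3²/72 = 6.90746
V̂(x̄_st) = 148.271
SE(x̄_st) = √148.271 = 12.1767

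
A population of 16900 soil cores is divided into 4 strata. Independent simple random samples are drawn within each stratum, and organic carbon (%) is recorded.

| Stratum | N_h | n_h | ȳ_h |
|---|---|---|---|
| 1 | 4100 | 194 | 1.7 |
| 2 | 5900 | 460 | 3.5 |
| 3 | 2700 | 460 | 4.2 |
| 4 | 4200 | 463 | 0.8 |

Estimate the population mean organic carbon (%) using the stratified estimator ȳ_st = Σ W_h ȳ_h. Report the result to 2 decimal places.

ȳ_st ≈ 2.50

N = Σ N_h = 16900. Stratum weights W_h = N_h/N.
ȳ_st = (4100·1.7 + 5900·3.5 + 2700·4.2 + 4200·0.8) / 16900 = 2.5041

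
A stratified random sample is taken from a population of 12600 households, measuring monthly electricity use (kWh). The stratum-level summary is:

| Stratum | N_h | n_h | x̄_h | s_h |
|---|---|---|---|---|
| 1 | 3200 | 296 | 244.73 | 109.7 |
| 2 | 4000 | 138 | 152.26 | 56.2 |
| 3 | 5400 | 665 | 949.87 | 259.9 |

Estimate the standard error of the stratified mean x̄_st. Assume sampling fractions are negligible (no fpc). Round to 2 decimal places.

V̂(x̄_st) = Σ W_h² s_h²/n_h, with W_h = N_h/N and N = 12600:
  stratum 1: (3200/12600)²·109.7²/296 = 2.62229
  stratum 2: (4000/12600)²·56.2²/138 = 2.3066
  stratum 3: (5400/12600)²·259.9²/665 = 18.6568
V̂(x̄_st) = 23.5857
SE(x̄_st) = √23.5857 = 4.85651

SE(x̄_st) ≈ 4.86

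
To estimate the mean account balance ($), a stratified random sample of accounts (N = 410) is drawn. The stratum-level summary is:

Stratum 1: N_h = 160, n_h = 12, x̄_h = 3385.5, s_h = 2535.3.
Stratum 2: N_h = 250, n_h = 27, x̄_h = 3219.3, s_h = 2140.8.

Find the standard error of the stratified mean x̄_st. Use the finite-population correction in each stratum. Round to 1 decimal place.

SE(x̄_st) ≈ 363.0

V̂(x̄_st) = Σ W_h² (1 − n_h/N_h) s_h²/n_h, with W_h = N_h/N and N = 410:
  stratum 1: (160/410)²·(1 − 12/160)·2535.3²/12 = 75455.6
  stratum 2: (250/410)²·(1 − 27/250)·2140.8²/27 = 56294.5
V̂(x̄_st) = 131750
SE(x̄_st) = √131750 = 362.974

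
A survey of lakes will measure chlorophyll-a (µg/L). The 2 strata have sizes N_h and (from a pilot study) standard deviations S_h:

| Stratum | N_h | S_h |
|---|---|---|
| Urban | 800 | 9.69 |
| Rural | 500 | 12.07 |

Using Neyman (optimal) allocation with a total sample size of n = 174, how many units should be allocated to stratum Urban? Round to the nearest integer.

98

Neyman allocation: n_h = n · N_h S_h / Σ N_i S_i, with n = 174.
  stratum Urban: N_h·S_h = 800·9.69 = 7752.00
  stratum Rural: N_h·S_h = 500·12.07 = 6035.00
Σ N_h S_h = 13787.00
n for stratum Urban = 174·7752.00/13787.00 = 97.835 → 98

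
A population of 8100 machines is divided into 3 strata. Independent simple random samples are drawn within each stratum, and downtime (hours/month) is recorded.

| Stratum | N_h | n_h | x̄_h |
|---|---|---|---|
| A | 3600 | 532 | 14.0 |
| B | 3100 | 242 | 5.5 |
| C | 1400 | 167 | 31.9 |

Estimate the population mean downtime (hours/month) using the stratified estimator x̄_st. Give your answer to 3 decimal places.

x̄_st ≈ 13.841

N = Σ N_h = 8100. Stratum weights W_h = N_h/N.
x̄_st = (3600·14.0 + 3100·5.5 + 1400·31.9) / 8100 = 13.84074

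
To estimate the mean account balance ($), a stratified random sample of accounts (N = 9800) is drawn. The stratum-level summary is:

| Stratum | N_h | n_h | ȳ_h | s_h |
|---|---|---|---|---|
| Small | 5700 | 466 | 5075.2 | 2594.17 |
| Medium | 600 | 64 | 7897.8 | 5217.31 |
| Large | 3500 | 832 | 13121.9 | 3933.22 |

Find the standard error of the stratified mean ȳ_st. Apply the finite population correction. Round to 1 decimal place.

V̂(ȳ_st) = Σ W_h² (1 − n_h/N_h) s_h²/n_h, with W_h = N_h/N and N = 9800:
  stratum Small: (5700/9800)²·(1 − 466/5700)·2594.17²/466 = 4486.08
  stratum Medium: (600/9800)²·(1 − 64/600)·5217.31²/64 = 1424.22
  stratum Large: (3500/9800)²·(1 − 832/3500)·3933.22²/832 = 1807.9
V̂(ȳ_st) = 7718.21
SE(ȳ_st) = √7718.21 = 87.8533

SE(ȳ_st) ≈ 87.9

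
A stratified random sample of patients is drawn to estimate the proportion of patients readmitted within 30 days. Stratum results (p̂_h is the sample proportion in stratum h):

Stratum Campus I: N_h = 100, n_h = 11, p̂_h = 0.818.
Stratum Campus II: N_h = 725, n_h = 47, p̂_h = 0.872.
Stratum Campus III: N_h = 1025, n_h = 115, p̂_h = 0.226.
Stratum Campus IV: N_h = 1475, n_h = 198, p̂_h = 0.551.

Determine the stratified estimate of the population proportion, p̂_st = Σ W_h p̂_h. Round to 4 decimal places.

p̂_st ≈ 0.5288

N = 3325; stratum weights W_h = N_h/N.
p̂_st = Σ W_h p̂_h = (100·0.818 + 725·0.872 + 1025·0.226 + 1475·0.551)/3325 = 0.52883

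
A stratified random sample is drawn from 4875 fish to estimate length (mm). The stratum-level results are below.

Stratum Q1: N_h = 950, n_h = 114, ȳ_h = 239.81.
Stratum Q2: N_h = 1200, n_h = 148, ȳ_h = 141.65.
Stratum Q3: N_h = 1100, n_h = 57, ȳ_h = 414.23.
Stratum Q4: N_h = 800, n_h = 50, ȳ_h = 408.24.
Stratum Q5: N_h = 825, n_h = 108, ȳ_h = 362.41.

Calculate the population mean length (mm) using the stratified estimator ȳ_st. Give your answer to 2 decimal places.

ȳ_st ≈ 303.39

N = Σ N_h = 4875. Stratum weights W_h = N_h/N.
ȳ_st = (950·239.81 + 1200·141.65 + 1100·414.23 + 800·408.24 + 825·362.41) / 4875 = 303.3913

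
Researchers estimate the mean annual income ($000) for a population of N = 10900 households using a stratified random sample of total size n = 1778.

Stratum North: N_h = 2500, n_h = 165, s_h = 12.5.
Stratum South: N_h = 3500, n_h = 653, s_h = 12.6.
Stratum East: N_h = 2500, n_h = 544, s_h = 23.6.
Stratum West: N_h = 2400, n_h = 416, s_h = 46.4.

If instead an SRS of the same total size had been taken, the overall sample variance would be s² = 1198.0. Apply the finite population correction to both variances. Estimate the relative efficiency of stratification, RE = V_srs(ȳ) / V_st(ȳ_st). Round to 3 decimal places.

V̂(ȳ_st) = Σ W_h² (1 − n_h/N_h) s_h²/n_h, with W_h = N_h/N and N = 10900:
  stratum North: (2500/10900)²·(1 − 165/2500)·12.5²/165 = 0.0465275
  stratum South: (3500/10900)²·(1 − 653/3500)·12.6²/653 = 0.0203906
  stratum East: (2500/10900)²·(1 − 544/2500)·23.6²/544 = 0.0421387
  stratum West: (2400/10900)²·(1 − 416/2400)·46.4²/416 = 0.207416
V_st = 0.316473
V_srs = (1 − 1778/10900)·1198.0/1778 = 0.563883
Relative efficiency = V_srs / V_st = 0.563883/0.316473 = 1.7818

RE ≈ 1.782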